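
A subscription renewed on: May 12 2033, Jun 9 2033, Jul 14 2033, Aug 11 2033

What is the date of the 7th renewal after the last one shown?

Gaps: 28, 35, 28 days — a mix of 28 and 35. Every date is a Thursday.
Each is the 2nd Thursday of its month.
September 2033 — 2nd Thursday is Sep 8 2033.
2nd Thursday of October 2033: Oct 13 2033.
November 2033 — 2nd Thursday is Nov 10 2033.
2nd Thursday of December 2033: Dec 8 2033.
January 2034 — 2nd Thursday is Jan 12 2034.
2nd Thursday of February 2034: Feb 9 2034.
2nd Thursday of March 2034: Mar 9 2034.

Mar 9 2034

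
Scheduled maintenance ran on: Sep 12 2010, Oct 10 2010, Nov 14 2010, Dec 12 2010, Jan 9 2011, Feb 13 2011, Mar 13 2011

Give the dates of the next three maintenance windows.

All dates are Sundays, 28, 35, 28, 28, 35, 28 days apart.
Specifically, the 2nd Sunday of each month.
2nd Sunday of April 2011: Apr 10 2011.
2nd Sunday of May 2011: May 8 2011.
2nd Sunday of June 2011: Jun 12 2011.

Apr 10 2011, May 8 2011, Jun 12 2011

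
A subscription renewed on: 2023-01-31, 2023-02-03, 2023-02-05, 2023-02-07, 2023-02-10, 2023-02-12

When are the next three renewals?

2023-02-14, 2023-02-17, 2023-02-19

The gap pattern 3, 2, 2, 3, 2 repeats every 3 events.
These are the Tuesdays, Fridays and Sundays of each week.
The following Tuesday is 2023-02-14.
The following Friday is 2023-02-17.
The following Sunday is 2023-02-19.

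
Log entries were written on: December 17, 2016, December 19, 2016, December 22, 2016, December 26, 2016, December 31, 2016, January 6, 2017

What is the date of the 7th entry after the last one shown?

March 17, 2017

Gaps: 2, 3, 4, 5, 6 days — each gap is 1 larger than the previous one.
Next gap: 7 days. January 6, 2017 + 7 days = January 13, 2017.
Next gap: 8 days. January 13, 2017 + 8 days = January 21, 2017.
Next gap: 9 days. January 21, 2017 + 9 days = January 30, 2017.
Next gap: 10 days. January 30, 2017 + 10 days = February 9, 2017.
Next gap: 11 days. February 9, 2017 + 11 days = February 20, 2017.
Next gap: 12 days. February 20, 2017 + 12 days = March 4, 2017.
Next gap: 13 days. March 4, 2017 + 13 days = March 17, 2017.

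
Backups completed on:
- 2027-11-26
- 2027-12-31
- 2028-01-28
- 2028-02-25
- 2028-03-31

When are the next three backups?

2028-04-28, 2028-05-26, 2028-06-30

All Fridays; the gaps (35, 28, 28, 35) vary with month length.
This is the last Friday of each month.
April 2028 ends with Friday 2028-04-28.
Last Friday of May 2028: 2028-05-26.
June 2028 ends with Friday 2028-06-30.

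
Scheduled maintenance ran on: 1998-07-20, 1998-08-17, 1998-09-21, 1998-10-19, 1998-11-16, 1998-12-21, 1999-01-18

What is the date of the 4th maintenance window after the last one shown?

1999-05-17

All dates are Mondays, 28, 35, 28, 28, 35, 28 days apart.
Specifically, the 3rd Monday of each month.
February 1999 — 3rd Monday is 1999-02-15.
3rd Monday of March 1999: 1999-03-15.
April 1999 — 3rd Monday is 1999-04-19.
3rd Monday of May 1999: 1999-05-17.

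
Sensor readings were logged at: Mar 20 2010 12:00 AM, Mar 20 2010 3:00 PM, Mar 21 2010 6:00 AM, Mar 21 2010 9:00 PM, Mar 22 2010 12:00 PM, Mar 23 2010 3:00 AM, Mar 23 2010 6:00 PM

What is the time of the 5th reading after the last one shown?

The interval is a steady 15 hours (15, 15, 15, 15, 15, 15).
Mar 23 2010 6:00 PM + 15 h = Mar 24 2010 9:00 AM.
Mar 24 2010 9:00 AM + 15 h = Mar 25 2010 12:00 AM.
Mar 25 2010 12:00 AM + 15 h = Mar 25 2010 3:00 PM.
Mar 25 2010 3:00 PM + 15 h = Mar 26 2010 6:00 AM.
Mar 26 2010 6:00 AM + 15 h = Mar 26 2010 9:00 PM.

Mar 26 2010 9:00 PM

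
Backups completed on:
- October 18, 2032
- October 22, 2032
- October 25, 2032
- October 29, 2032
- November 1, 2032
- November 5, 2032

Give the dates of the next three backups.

November 8, 2032; November 12, 2032; November 15, 2032

The gap pattern 4, 3, 4, 3, 4 repeats every 2 events.
These are the Mondays and Fridays of each week.
The following Monday is November 8, 2032.
The following Friday is November 12, 2032.
Next Monday: November 15, 2032.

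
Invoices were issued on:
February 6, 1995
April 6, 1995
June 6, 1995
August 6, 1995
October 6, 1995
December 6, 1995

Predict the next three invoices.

The day-of-month is always 6 (59, 61, 61, 61, 61 days between events).
So this recurs on the 6th of every 2 months.
February 1996: February 6, 1996.
Next: April 1996 → April 6, 1996.
Next: June 1996 → June 6, 1996.

February 6, 1996; April 6, 1996; June 6, 1996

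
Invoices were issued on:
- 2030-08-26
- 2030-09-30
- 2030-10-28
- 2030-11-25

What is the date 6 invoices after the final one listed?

2031-05-26

Every date is a Monday; gaps 35, 28, 28 days.
Each is the last Monday of its month (at least one falls on the 29th or later, ruling out '4th Monday').
December 2030 ends with Monday 2030-12-30.
Last Monday of January 2031: 2031-01-27.
Last Monday of February 2031: 2031-02-24.
Last Monday of March 2031: 2031-03-31.
Last Monday of April 2031: 2031-04-28.
May 2031 ends with Monday 2031-05-26.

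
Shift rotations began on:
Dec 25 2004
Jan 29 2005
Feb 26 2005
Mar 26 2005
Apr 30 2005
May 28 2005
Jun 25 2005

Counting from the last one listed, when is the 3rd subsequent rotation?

Every date is a Saturday; gaps 35, 28, 28, 35, 28, 28 days.
Each is the last Saturday of its month (at least one falls on the 29th or later, ruling out '4th Saturday').
July 2005 ends with Saturday Jul 30 2005.
Last Saturday of August 2005: Aug 27 2005.
September 2005 ends with Saturday Sep 24 2005.

Sep 24 2005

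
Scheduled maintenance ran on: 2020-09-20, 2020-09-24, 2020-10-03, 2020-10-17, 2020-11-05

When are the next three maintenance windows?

2020-11-29, 2020-12-28, 2021-01-31

The spacing grows by 5 each time: 4, 9, 14, 19 days.
Next gap: 24 days. 2020-11-05 + 24 days = 2020-11-29.
Next gap: 29 days. 2020-11-29 + 29 days = 2020-12-28.
Next gap: 34 days. 2020-12-28 + 34 days = 2021-01-31.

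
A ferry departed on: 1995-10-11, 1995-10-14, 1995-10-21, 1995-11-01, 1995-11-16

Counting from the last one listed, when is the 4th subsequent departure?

The spacing grows by 4 each time: 3, 7, 11, 15 days.
Next gap: 19 days. 1995-11-16 + 19 days = 1995-12-05.
Next gap: 23 days. 1995-12-05 + 23 days = 1995-12-28.
Next gap: 27 days. 1995-12-28 + 27 days = 1996-01-24.
Next gap: 31 days. 1996-01-24 + 31 days = 1996-02-24.

1996-02-24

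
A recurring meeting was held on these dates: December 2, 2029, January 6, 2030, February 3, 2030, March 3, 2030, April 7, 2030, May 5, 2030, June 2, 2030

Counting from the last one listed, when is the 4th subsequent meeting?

October 6, 2030

Gaps: 35, 28, 28, 35, 28, 28 days — a mix of 28 and 35. Every date is a Sunday.
Each is the 1st Sunday of its month.
1st Sunday of July 2030: July 7, 2030.
August 2030 — 1st Sunday is August 4, 2030.
1st Sunday of September 2030: September 1, 2030.
October 2030 — 1st Sunday is October 6, 2030.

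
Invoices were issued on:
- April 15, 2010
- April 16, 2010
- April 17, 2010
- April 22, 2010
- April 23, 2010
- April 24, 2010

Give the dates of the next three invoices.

April 29, 2010; April 30, 2010; May 1, 2010

Gaps: 1, 1, 5, 1, 1 days — not constant, but cyclic with period 3.
The events fall on every Thursday, Friday and Saturday.
Next Thursday: April 29, 2010.
Next Friday: April 30, 2010.
The following Saturday is May 1, 2010.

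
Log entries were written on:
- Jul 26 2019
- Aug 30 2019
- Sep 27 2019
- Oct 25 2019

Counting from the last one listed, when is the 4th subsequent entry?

Every date is a Friday; gaps 35, 28, 28 days.
Each is the last Friday of its month (at least one falls on the 29th or later, ruling out '4th Friday').
Last Friday of November 2019: Nov 29 2019.
Last Friday of December 2019: Dec 27 2019.
January 2020 ends with Friday Jan 31 2020.
Last Friday of February 2020: Feb 28 2020.

Feb 28 2020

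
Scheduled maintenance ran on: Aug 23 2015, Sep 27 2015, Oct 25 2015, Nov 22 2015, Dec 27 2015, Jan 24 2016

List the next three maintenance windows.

These are Sundays at 28- or 35-day spacing (35, 28, 28, 35, 28).
The pattern: 4th Sunday of the month.
February 2016 — 4th Sunday is Feb 28 2016.
March 2016 — 4th Sunday is Mar 27 2016.
4th Sunday of April 2016: Apr 24 2016.

Feb 28 2016, Mar 27 2016, Apr 24 2016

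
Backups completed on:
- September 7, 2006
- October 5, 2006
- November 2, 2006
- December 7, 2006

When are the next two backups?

January 4, 2007; February 1, 2007

All dates are Thursdays, 28, 28, 35 days apart.
Specifically, the 1st Thursday of each month.
January 2007 — 1st Thursday is January 4, 2007.
February 2007 — 1st Thursday is February 1, 2007.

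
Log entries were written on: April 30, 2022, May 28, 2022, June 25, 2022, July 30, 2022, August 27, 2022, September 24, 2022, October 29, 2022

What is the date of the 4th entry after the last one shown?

These are Saturdays with 28, 28, 35, 28, 28, 35-day gaps.
Each is the final Saturday of its month — April 30, 2022 is past the 28th, so '4th Saturday' doesn't fit.
Last Saturday of November 2022: November 26, 2022.
December 2022 ends with Saturday December 31, 2022.
Last Saturday of January 2023: January 28, 2023.
Last Saturday of February 2023: February 25, 2023.

February 25, 2023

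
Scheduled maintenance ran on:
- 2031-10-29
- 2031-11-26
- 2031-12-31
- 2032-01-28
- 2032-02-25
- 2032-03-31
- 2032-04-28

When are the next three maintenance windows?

2032-05-26, 2032-06-30, 2032-07-28

Every date is a Wednesday; gaps 28, 35, 28, 28, 35, 28 days.
Each is the last Wednesday of its month (at least one falls on the 29th or later, ruling out '4th Wednesday').
May 2032 ends with Wednesday 2032-05-26.
June 2032 ends with Wednesday 2032-06-30.
Last Wednesday of July 2032: 2032-07-28.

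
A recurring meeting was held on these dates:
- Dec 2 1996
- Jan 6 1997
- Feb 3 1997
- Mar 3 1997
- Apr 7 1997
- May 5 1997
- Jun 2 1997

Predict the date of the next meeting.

Jul 7 1997

These are Mondays at 28- or 35-day spacing (35, 28, 28, 35, 28, 28).
The pattern: 1st Monday of the month.
July 1997 — 1st Monday is Jul 7 1997.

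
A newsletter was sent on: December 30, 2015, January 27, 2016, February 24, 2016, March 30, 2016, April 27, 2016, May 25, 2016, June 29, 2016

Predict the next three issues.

These are Wednesdays with 28, 28, 35, 28, 28, 35-day gaps.
Each is the final Wednesday of its month — December 30, 2015 is past the 28th, so '4th Wednesday' doesn't fit.
Last Wednesday of July 2016: July 27, 2016.
August 2016 ends with Wednesday August 31, 2016.
Last Wednesday of September 2016: September 28, 2016.

July 27, 2016; August 31, 2016; September 28, 2016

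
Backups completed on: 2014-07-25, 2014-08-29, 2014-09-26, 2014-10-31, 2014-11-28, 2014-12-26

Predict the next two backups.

All Fridays; the gaps (35, 28, 35, 28, 28) vary with month length.
This is the last Friday of each month.
Last Friday of January 2015: 2015-01-30.
Last Friday of February 2015: 2015-02-27.

2015-01-30, 2015-02-27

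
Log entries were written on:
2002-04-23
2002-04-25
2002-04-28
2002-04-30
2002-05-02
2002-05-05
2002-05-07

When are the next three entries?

The gap pattern 2, 3, 2, 2, 3, 2 repeats every 3 events.
These are the Tuesdays, Thursdays and Sundays of each week.
Next Thursday: 2002-05-09.
The following Sunday is 2002-05-12.
The following Tuesday is 2002-05-14.

2002-05-09, 2002-05-12, 2002-05-14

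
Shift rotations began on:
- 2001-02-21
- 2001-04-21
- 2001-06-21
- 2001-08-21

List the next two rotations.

The day-of-month is always 21 (59, 61, 61 days between events).
So this recurs on the 21st of every 2 months.
Next: October 2001 → 2001-10-21.
December 2001: 2001-12-21.

2001-10-21, 2001-12-21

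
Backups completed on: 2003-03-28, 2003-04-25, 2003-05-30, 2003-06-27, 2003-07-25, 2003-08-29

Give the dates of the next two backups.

2003-09-26, 2003-10-31

These are Fridays with 28, 35, 28, 28, 35-day gaps.
Each is the final Friday of its month — 2003-05-30 is past the 28th, so '4th Friday' doesn't fit.
September 2003 ends with Friday 2003-09-26.
October 2003 ends with Friday 2003-10-31.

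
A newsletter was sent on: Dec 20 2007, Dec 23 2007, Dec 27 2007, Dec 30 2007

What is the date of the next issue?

Jan 3 2008

Every event lands on a Thursday or Sunday (gaps cycle 3, 4, 3).
So the schedule is: every Thursday and Sunday.
The following Thursday is Jan 3 2008.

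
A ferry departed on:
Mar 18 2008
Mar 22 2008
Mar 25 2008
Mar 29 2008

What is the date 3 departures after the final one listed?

The gap pattern 4, 3, 4 repeats every 2 events.
These are the Tuesdays and Saturdays of each week.
Next Tuesday: Apr 1 2008.
Next Saturday: Apr 5 2008.
Next Tuesday: Apr 8 2008.

Apr 8 2008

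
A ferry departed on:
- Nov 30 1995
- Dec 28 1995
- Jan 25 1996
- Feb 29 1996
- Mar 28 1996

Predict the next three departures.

All Thursdays; the gaps (28, 28, 35, 28) vary with month length.
This is the last Thursday of each month.
April 1996 ends with Thursday Apr 25 1996.
Last Thursday of May 1996: May 30 1996.
Last Thursday of June 1996: Jun 27 1996.

Apr 25 1996, May 30 1996, Jun 27 1996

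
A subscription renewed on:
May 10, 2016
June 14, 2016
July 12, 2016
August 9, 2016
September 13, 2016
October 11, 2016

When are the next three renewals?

Gaps: 35, 28, 28, 35, 28 days — a mix of 28 and 35. Every date is a Tuesday.
Each is the 2nd Tuesday of its month.
November 2016 — 2nd Tuesday is November 8, 2016.
December 2016 — 2nd Tuesday is December 13, 2016.
January 2017 — 2nd Tuesday is January 10, 2017.

November 8, 2016; December 13, 2016; January 10, 2017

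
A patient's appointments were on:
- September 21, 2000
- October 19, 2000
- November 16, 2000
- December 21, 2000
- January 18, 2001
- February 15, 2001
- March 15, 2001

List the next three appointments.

All dates are Thursdays, 28, 28, 35, 28, 28, 28 days apart.
Specifically, the 3rd Thursday of each month.
3rd Thursday of April 2001: April 19, 2001.
May 2001 — 3rd Thursday is May 17, 2001.
3rd Thursday of June 2001: June 21, 2001.

April 19, 2001; May 17, 2001; June 21, 2001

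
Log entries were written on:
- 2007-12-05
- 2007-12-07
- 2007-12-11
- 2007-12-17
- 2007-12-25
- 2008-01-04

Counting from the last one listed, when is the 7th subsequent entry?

The spacing grows by 2 each time: 2, 4, 6, 8, 10 days.
Next gap: 12 days. 2008-01-04 + 12 days = 2008-01-16.
Next gap: 14 days. 2008-01-16 + 14 days = 2008-01-30.
Next gap: 16 days. 2008-01-30 + 16 days = 2008-02-15.
Next gap: 18 days. 2008-02-15 + 18 days = 2008-03-04.
Next gap: 20 days. 2008-03-04 + 20 days = 2008-03-24.
Next gap: 22 days. 2008-03-24 + 22 days = 2008-04-15.
Next gap: 24 days. 2008-04-15 + 24 days = 2008-05-09.

2008-05-09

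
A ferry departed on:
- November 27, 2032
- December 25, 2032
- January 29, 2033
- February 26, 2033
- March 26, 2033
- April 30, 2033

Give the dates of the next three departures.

All Saturdays; the gaps (28, 35, 28, 28, 35) vary with month length.
This is the last Saturday of each month.
Last Saturday of May 2033: May 28, 2033.
June 2033 ends with Saturday June 25, 2033.
Last Saturday of July 2033: July 30, 2033.

May 28, 2033; June 25, 2033; July 30, 2033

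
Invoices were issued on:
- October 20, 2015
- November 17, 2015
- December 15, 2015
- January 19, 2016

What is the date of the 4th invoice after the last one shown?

May 17, 2016

Gaps: 28, 28, 35 days — a mix of 28 and 35. Every date is a Tuesday.
Each is the 3rd Tuesday of its month.
3rd Tuesday of February 2016: February 16, 2016.
3rd Tuesday of March 2016: March 15, 2016.
3rd Tuesday of April 2016: April 19, 2016.
3rd Tuesday of May 2016: May 17, 2016.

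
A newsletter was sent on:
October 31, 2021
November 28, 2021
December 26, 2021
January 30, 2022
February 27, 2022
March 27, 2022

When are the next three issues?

April 24, 2022; May 29, 2022; June 26, 2022

All Sundays; the gaps (28, 28, 35, 28, 28) vary with month length.
This is the last Sunday of each month.
April 2022 ends with Sunday April 24, 2022.
Last Sunday of May 2022: May 29, 2022.
Last Sunday of June 2022: June 26, 2022.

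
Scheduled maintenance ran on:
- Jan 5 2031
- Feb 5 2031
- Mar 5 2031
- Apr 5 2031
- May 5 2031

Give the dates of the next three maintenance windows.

The day-of-month is always 5 (31, 28, 31, 30 days between events).
So this recurs on the 5th of each month.
June 2031: Jun 5 2031.
July 2031: Jul 5 2031.
August 2031: Aug 5 2031.

Jun 5 2031, Jul 5 2031, Aug 5 2031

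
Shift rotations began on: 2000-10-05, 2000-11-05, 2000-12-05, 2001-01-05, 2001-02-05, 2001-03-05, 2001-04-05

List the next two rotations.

2001-05-05, 2001-06-05

Each date is the 5th; the gaps (31, 30, 31, 31, 28, 31) track the month lengths.
The rule is the 5th of each month.
May 2001: 2001-05-05.
June 2001: 2001-06-05.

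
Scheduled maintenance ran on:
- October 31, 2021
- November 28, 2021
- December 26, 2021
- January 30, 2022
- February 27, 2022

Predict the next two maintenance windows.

March 27, 2022; April 24, 2022

Every date is a Sunday; gaps 28, 28, 35, 28 days.
Each is the last Sunday of its month (at least one falls on the 29th or later, ruling out '4th Sunday').
Last Sunday of March 2022: March 27, 2022.
April 2022 ends with Sunday April 24, 2022.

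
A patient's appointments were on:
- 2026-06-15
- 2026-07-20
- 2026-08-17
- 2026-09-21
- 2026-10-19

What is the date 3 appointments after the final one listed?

Gaps: 35, 28, 35, 28 days — a mix of 28 and 35. Every date is a Monday.
Each is the 3rd Monday of its month.
3rd Monday of November 2026: 2026-11-16.
December 2026 — 3rd Monday is 2026-12-21.
3rd Monday of January 2027: 2027-01-18.

2027-01-18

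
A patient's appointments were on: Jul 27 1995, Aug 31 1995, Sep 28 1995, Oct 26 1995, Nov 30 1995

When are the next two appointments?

All Thursdays; the gaps (35, 28, 28, 35) vary with month length.
This is the last Thursday of each month.
Last Thursday of December 1995: Dec 28 1995.
January 1996 ends with Thursday Jan 25 1996.

Dec 28 1995, Jan 25 1996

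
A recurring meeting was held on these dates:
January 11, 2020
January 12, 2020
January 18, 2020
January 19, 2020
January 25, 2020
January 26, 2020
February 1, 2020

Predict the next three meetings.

February 2, 2020; February 8, 2020; February 9, 2020

Every event lands on a Saturday or Sunday (gaps cycle 1, 6, 1, 6, 1, 6).
So the schedule is: every Saturday and Sunday.
The following Sunday is February 2, 2020.
Next Saturday: February 8, 2020.
The following Sunday is February 9, 2020.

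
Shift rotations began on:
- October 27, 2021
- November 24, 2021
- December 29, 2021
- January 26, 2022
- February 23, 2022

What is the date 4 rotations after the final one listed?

All Wednesdays; the gaps (28, 35, 28, 28) vary with month length.
This is the last Wednesday of each month.
Last Wednesday of March 2022: March 30, 2022.
Last Wednesday of April 2022: April 27, 2022.
May 2022 ends with Wednesday May 25, 2022.
Last Wednesday of June 2022: June 29, 2022.

June 29, 2022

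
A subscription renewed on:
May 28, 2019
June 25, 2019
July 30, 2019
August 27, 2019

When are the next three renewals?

Every date is a Tuesday; gaps 28, 35, 28 days.
Each is the last Tuesday of its month (at least one falls on the 29th or later, ruling out '4th Tuesday').
September 2019 ends with Tuesday September 24, 2019.
Last Tuesday of October 2019: October 29, 2019.
Last Tuesday of November 2019: November 26, 2019.

September 24, 2019; October 29, 2019; November 26, 2019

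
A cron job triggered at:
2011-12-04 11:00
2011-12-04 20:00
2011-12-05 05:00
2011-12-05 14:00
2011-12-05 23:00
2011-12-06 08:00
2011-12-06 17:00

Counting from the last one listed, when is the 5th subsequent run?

2011-12-08 14:00

Gaps: 9, 9, 9, 9, 9, 9 hours — each event is 9 hours after the previous one.
2011-12-06 17:00 + 9 h = 2011-12-07 02:00.
2011-12-07 02:00 + 9 h = 2011-12-07 11:00.
2011-12-07 11:00 + 9 h = 2011-12-07 20:00.
2011-12-07 20:00 + 9 h = 2011-12-08 05:00.
2011-12-08 05:00 + 9 h = 2011-12-08 14:00.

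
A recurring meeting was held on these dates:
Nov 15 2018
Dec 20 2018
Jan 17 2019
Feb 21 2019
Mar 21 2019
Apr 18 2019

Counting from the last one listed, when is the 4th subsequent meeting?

These are Thursdays at 28- or 35-day spacing (35, 28, 35, 28, 28).
The pattern: 3rd Thursday of the month.
May 2019 — 3rd Thursday is May 16 2019.
3rd Thursday of June 2019: Jun 20 2019.
3rd Thursday of July 2019: Jul 18 2019.
3rd Thursday of August 2019: Aug 15 2019.

Aug 15 2019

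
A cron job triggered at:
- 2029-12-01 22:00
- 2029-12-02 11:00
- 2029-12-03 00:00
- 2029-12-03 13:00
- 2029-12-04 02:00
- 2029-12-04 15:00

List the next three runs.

Spacing: 13, 13, 13, 13, 13 h — constant 13 h.
2029-12-04 15:00 + 13 h = 2029-12-05 04:00.
2029-12-05 04:00 + 13 h = 2029-12-05 17:00.
2029-12-05 17:00 + 13 h = 2029-12-06 06:00.

2029-12-05 04:00, 2029-12-05 17:00, 2029-12-06 06:00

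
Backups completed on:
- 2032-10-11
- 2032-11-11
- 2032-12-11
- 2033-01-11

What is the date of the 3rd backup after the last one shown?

The day-of-month is always 11 (31, 30, 31 days between events).
So this recurs on the 11th of each month.
February 2033: 2033-02-11.
Next: March 2033 → 2033-03-11.
April 2033: 2033-04-11.

2033-04-11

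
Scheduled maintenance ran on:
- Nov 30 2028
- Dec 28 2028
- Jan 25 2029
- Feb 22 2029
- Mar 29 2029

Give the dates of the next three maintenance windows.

Apr 26 2029, May 31 2029, Jun 28 2029

These are Thursdays with 28, 28, 28, 35-day gaps.
Each is the final Thursday of its month — Nov 30 2028 is past the 28th, so '4th Thursday' doesn't fit.
Last Thursday of April 2029: Apr 26 2029.
Last Thursday of May 2029: May 31 2029.
Last Thursday of June 2029: Jun 28 2029.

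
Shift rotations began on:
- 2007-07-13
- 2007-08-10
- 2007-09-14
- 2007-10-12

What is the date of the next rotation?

These are Fridays at 28- or 35-day spacing (28, 35, 28).
The pattern: 2nd Friday of the month.
2nd Friday of November 2007: 2007-11-09.

2007-11-09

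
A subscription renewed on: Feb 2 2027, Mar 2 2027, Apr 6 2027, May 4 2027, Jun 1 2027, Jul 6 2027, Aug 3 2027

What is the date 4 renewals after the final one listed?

All dates are Tuesdays, 28, 35, 28, 28, 35, 28 days apart.
Specifically, the 1st Tuesday of each month.
September 2027 — 1st Tuesday is Sep 7 2027.
1st Tuesday of October 2027: Oct 5 2027.
November 2027 — 1st Tuesday is Nov 2 2027.
December 2027 — 1st Tuesday is Dec 7 2027.

Dec 7 2027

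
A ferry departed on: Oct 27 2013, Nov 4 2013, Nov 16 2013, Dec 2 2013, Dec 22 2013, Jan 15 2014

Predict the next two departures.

Intervals are 8, 12, 16, 20, 24 days — an arithmetic progression with common difference 4.
Next gap: 28 days. Jan 15 2014 + 28 days = Feb 12 2014.
Next gap: 32 days. Feb 12 2014 + 32 days = Mar 16 2014.

Feb 12 2014, Mar 16 2014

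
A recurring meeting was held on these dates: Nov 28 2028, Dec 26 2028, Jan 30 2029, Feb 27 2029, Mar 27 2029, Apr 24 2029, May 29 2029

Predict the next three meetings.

All Tuesdays; the gaps (28, 35, 28, 28, 28, 35) vary with month length.
This is the last Tuesday of each month.
June 2029 ends with Tuesday Jun 26 2029.
Last Tuesday of July 2029: Jul 31 2029.
Last Tuesday of August 2029: Aug 28 2029.

Jun 26 2029, Jul 31 2029, Aug 28 2029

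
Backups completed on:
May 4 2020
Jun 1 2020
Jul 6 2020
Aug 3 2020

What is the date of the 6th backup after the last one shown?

Gaps: 28, 35, 28 days — a mix of 28 and 35. Every date is a Monday.
Each is the 1st Monday of its month.
1st Monday of September 2020: Sep 7 2020.
October 2020 — 1st Monday is Oct 5 2020.
November 2020 — 1st Monday is Nov 2 2020.
December 2020 — 1st Monday is Dec 7 2020.
January 2021 — 1st Monday is Jan 4 2021.
1st Monday of February 2021: Feb 1 2021.

Feb 1 2021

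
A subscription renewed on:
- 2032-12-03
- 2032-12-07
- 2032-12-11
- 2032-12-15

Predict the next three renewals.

2032-12-19, 2032-12-23, 2032-12-27

Every event comes 4 days after the last (4, 4, 4).
2032-12-15 + 4 days = 2032-12-19.
2032-12-19 + 4 days = 2032-12-23.
2032-12-23 + 4 days = 2032-12-27.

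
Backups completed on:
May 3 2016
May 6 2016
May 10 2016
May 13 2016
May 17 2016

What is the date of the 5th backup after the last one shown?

Every event lands on a Tuesday or Friday (gaps cycle 3, 4, 3, 4).
So the schedule is: every Tuesday and Friday.
Next Friday: May 20 2016.
The following Tuesday is May 24 2016.
The following Friday is May 27 2016.
Next Tuesday: May 31 2016.
Next Friday: Jun 3 2016.

Jun 3 2016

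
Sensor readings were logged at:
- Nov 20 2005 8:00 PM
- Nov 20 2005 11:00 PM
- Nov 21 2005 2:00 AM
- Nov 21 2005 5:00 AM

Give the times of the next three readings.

The interval is a steady 3 hours (3, 3, 3).
Nov 21 2005 5:00 AM + 3 h = Nov 21 2005 8:00 AM.
Nov 21 2005 8:00 AM + 3 h = Nov 21 2005 11:00 AM.
Nov 21 2005 11:00 AM + 3 h = Nov 21 2005 2:00 PM.

Nov 21 2005 8:00 AM, Nov 21 2005 11:00 AM, Nov 21 2005 2:00 PM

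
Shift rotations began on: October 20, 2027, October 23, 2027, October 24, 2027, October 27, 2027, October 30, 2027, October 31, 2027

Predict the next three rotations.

Every event lands on a Wednesday or Saturday or Sunday (gaps cycle 3, 1, 3, 3, 1).
So the schedule is: every Wednesday, Saturday and Sunday.
Next Wednesday: November 3, 2027.
The following Saturday is November 6, 2027.
The following Sunday is November 7, 2027.

November 3, 2027; November 6, 2027; November 7, 2027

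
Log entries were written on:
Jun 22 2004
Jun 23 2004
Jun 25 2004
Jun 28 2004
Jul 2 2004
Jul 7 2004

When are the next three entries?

Intervals are 1, 2, 3, 4, 5 days — an arithmetic progression with common difference 1.
Next gap: 6 days. Jul 7 2004 + 6 days = Jul 13 2004.
Next gap: 7 days. Jul 13 2004 + 7 days = Jul 20 2004.
Next gap: 8 days. Jul 20 2004 + 8 days = Jul 28 2004.

Jul 13 2004, Jul 20 2004, Jul 28 2004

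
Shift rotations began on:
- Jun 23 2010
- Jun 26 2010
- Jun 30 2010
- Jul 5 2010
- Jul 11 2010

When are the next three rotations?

Jul 18 2010, Jul 26 2010, Aug 4 2010

Intervals are 3, 4, 5, 6 days — an arithmetic progression with common difference 1.
Next gap: 7 days. Jul 11 2010 + 7 days = Jul 18 2010.
Next gap: 8 days. Jul 18 2010 + 8 days = Jul 26 2010.
Next gap: 9 days. Jul 26 2010 + 9 days = Aug 4 2010.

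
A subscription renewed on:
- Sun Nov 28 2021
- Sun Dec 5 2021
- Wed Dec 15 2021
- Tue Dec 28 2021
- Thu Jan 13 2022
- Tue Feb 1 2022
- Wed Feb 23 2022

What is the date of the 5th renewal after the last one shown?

Thu Jul 28 2022

The spacing grows by 3 each time: 7, 10, 13, 16, 19, 22 days.
Next gap: 25 days. Wed Feb 23 2022 + 25 days = Sun Mar 20 2022.
Next gap: 28 days. Sun Mar 20 2022 + 28 days = Sun Apr 17 2022.
Next gap: 31 days. Sun Apr 17 2022 + 31 days = Wed May 18 2022.
Next gap: 34 days. Wed May 18 2022 + 34 days = Tue Jun 21 2022.
Next gap: 37 days. Tue Jun 21 2022 + 37 days = Thu Jul 28 2022.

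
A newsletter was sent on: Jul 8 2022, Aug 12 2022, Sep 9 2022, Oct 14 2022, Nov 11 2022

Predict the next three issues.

Dec 9 2022, Jan 13 2023, Feb 10 2023

These are Fridays at 28- or 35-day spacing (35, 28, 35, 28).
The pattern: 2nd Friday of the month.
2nd Friday of December 2022: Dec 9 2022.
2nd Friday of January 2023: Jan 13 2023.
2nd Friday of February 2023: Feb 10 2023.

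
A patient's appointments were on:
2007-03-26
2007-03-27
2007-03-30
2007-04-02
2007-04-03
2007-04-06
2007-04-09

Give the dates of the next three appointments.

Every event lands on a Monday or Tuesday or Friday (gaps cycle 1, 3, 3, 1, 3, 3).
So the schedule is: every Monday, Tuesday and Friday.
The following Tuesday is 2007-04-10.
Next Friday: 2007-04-13.
Next Monday: 2007-04-16.

2007-04-10, 2007-04-13, 2007-04-16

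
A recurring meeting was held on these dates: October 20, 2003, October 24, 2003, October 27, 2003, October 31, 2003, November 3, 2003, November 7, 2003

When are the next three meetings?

Gaps: 4, 3, 4, 3, 4 days — not constant, but cyclic with period 2.
The events fall on every Monday and Friday.
Next Monday: November 10, 2003.
The following Friday is November 14, 2003.
The following Monday is November 17, 2003.

November 10, 2003; November 14, 2003; November 17, 2003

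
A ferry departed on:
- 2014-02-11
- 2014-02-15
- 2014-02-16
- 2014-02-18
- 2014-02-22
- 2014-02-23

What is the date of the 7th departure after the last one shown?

Gaps: 4, 1, 2, 4, 1 days — not constant, but cyclic with period 3.
The events fall on every Tuesday, Saturday and Sunday.
The following Tuesday is 2014-02-25.
The following Saturday is 2014-03-01.
The following Sunday is 2014-03-02.
The following Tuesday is 2014-03-04.
The following Saturday is 2014-03-08.
The following Sunday is 2014-03-09.
The following Tuesday is 2014-03-11.

2014-03-11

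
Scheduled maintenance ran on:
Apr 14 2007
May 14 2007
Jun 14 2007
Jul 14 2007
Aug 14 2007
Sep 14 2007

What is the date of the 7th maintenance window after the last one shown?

Each date is the 14th; the gaps (30, 31, 30, 31, 31) track the month lengths.
The rule is the 14th of each month.
Next: October 2007 → Oct 14 2007.
November 2007: Nov 14 2007.
Next: December 2007 → Dec 14 2007.
January 2008: Jan 14 2008.
Next: February 2008 → Feb 14 2008.
March 2008: Mar 14 2008.
Next: April 2008 → Apr 14 2008.

Apr 14 2008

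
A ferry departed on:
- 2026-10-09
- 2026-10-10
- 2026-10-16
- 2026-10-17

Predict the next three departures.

Every event lands on a Friday or Saturday (gaps cycle 1, 6, 1).
So the schedule is: every Friday and Saturday.
The following Friday is 2026-10-23.
The following Saturday is 2026-10-24.
Next Friday: 2026-10-30.

2026-10-23, 2026-10-24, 2026-10-30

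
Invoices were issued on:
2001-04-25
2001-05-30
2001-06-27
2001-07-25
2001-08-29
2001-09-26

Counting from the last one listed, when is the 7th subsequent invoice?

Every date is a Wednesday; gaps 35, 28, 28, 35, 28 days.
Each is the last Wednesday of its month (at least one falls on the 29th or later, ruling out '4th Wednesday').
October 2001 ends with Wednesday 2001-10-31.
Last Wednesday of November 2001: 2001-11-28.
December 2001 ends with Wednesday 2001-12-26.
January 2002 ends with Wednesday 2002-01-30.
February 2002 ends with Wednesday 2002-02-27.
March 2002 ends with Wednesday 2002-03-27.
April 2002 ends with Wednesday 2002-04-24.

2002-04-24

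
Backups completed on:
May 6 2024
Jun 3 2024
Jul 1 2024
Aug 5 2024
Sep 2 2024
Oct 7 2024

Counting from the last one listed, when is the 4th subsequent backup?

Feb 3 2025

Gaps: 28, 28, 35, 28, 35 days — a mix of 28 and 35. Every date is a Monday.
Each is the 1st Monday of its month.
November 2024 — 1st Monday is Nov 4 2024.
December 2024 — 1st Monday is Dec 2 2024.
1st Monday of January 2025: Jan 6 2025.
1st Monday of February 2025: Feb 3 2025.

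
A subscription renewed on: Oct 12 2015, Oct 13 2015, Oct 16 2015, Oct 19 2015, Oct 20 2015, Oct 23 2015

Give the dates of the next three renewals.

Every event lands on a Monday or Tuesday or Friday (gaps cycle 1, 3, 3, 1, 3).
So the schedule is: every Monday, Tuesday and Friday.
Next Monday: Oct 26 2015.
The following Tuesday is Oct 27 2015.
The following Friday is Oct 30 2015.

Oct 26 2015, Oct 27 2015, Oct 30 2015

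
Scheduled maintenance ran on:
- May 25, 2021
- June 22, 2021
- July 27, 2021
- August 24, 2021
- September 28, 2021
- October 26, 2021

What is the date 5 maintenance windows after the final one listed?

These are Tuesdays at 28- or 35-day spacing (28, 35, 28, 35, 28).
The pattern: 4th Tuesday of the month.
4th Tuesday of November 2021: November 23, 2021.
4th Tuesday of December 2021: December 28, 2021.
4th Tuesday of January 2022: January 25, 2022.
February 2022 — 4th Tuesday is February 22, 2022.
4th Tuesday of March 2022: March 22, 2022.

March 22, 2022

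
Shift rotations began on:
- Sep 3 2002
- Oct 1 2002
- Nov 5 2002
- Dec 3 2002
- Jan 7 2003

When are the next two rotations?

Feb 4 2003, Mar 4 2003

Gaps: 28, 35, 28, 35 days — a mix of 28 and 35. Every date is a Tuesday.
Each is the 1st Tuesday of its month.
February 2003 — 1st Tuesday is Feb 4 2003.
March 2003 — 1st Tuesday is Mar 4 2003.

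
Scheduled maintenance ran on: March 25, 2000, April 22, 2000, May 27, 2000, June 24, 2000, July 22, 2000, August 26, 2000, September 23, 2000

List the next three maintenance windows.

October 28, 2000; November 25, 2000; December 23, 2000

These are Saturdays at 28- or 35-day spacing (28, 35, 28, 28, 35, 28).
The pattern: 4th Saturday of the month.
October 2000 — 4th Saturday is October 28, 2000.
4th Saturday of November 2000: November 25, 2000.
December 2000 — 4th Saturday is December 23, 2000.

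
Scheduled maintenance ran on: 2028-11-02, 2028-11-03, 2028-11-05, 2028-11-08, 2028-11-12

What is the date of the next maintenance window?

2028-11-17

The spacing grows by 1 each time: 1, 2, 3, 4 days.
Next gap: 5 days. 2028-11-12 + 5 days = 2028-11-17.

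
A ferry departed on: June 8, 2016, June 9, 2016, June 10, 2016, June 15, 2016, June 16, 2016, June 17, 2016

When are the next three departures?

June 22, 2016; June 23, 2016; June 24, 2016

Every event lands on a Wednesday or Thursday or Friday (gaps cycle 1, 1, 5, 1, 1).
So the schedule is: every Wednesday, Thursday and Friday.
Next Wednesday: June 22, 2016.
The following Thursday is June 23, 2016.
Next Friday: June 24, 2016.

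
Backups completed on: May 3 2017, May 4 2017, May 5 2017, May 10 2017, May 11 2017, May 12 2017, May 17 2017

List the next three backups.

Every event lands on a Wednesday or Thursday or Friday (gaps cycle 1, 1, 5, 1, 1, 5).
So the schedule is: every Wednesday, Thursday and Friday.
The following Thursday is May 18 2017.
The following Friday is May 19 2017.
The following Wednesday is May 24 2017.

May 18 2017, May 19 2017, May 24 2017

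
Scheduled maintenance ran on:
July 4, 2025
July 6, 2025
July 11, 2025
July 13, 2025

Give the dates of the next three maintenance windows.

July 18, 2025; July 20, 2025; July 25, 2025

The gap pattern 2, 5, 2 repeats every 2 events.
These are the Fridays and Sundays of each week.
The following Friday is July 18, 2025.
The following Sunday is July 20, 2025.
The following Friday is July 25, 2025.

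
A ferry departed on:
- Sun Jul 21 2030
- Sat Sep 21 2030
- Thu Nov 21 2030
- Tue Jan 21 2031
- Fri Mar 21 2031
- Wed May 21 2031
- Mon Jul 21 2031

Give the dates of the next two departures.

Sun Sep 21 2031, Fri Nov 21 2031

Each date is the 21st; the gaps (62, 61, 61, 59, 61, 61) track the month lengths.
The rule is the 21st of every 2 months.
Next: September 2031 → Sun Sep 21 2031.
November 2031: Fri Nov 21 2031.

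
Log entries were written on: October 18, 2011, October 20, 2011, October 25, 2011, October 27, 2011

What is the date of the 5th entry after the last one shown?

Gaps: 2, 5, 2 days — not constant, but cyclic with period 2.
The events fall on every Tuesday and Thursday.
The following Tuesday is November 1, 2011.
Next Thursday: November 3, 2011.
Next Tuesday: November 8, 2011.
The following Thursday is November 10, 2011.
Next Tuesday: November 15, 2011.

November 15, 2011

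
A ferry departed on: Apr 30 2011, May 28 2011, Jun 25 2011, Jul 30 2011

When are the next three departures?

All Saturdays; the gaps (28, 28, 35) vary with month length.
This is the last Saturday of each month.
August 2011 ends with Saturday Aug 27 2011.
Last Saturday of September 2011: Sep 24 2011.
October 2011 ends with Saturday Oct 29 2011.

Aug 27 2011, Sep 24 2011, Oct 29 2011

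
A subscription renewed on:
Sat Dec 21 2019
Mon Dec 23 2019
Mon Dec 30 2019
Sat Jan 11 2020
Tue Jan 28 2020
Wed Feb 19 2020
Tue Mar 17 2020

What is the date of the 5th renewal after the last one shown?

Tue Oct 13 2020

Gaps: 2, 7, 12, 17, 22, 27 days — each gap is 5 larger than the previous one.
Next gap: 32 days. Tue Mar 17 2020 + 32 days = Sat Apr 18 2020.
Next gap: 37 days. Sat Apr 18 2020 + 37 days = Mon May 25 2020.
Next gap: 42 days. Mon May 25 2020 + 42 days = Mon Jul 6 2020.
Next gap: 47 days. Mon Jul 6 2020 + 47 days = Sat Aug 22 2020.
Next gap: 52 days. Sat Aug 22 2020 + 52 days = Tue Oct 13 2020.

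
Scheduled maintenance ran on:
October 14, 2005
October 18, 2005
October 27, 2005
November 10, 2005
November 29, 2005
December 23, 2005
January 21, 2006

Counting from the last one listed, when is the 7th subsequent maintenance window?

Gaps: 4, 9, 14, 19, 24, 29 days — each gap is 5 larger than the previous one.
Next gap: 34 days. January 21, 2006 + 34 days = February 24, 2006.
Next gap: 39 days. February 24, 2006 + 39 days = April 4, 2006.
Next gap: 44 days. April 4, 2006 + 44 days = May 18, 2006.
Next gap: 49 days. May 18, 2006 + 49 days = July 6, 2006.
Next gap: 54 days. July 6, 2006 + 54 days = August 29, 2006.
Next gap: 59 days. August 29, 2006 + 59 days = October 27, 2006.
Next gap: 64 days. October 27, 2006 + 64 days = December 30, 2006.

December 30, 2006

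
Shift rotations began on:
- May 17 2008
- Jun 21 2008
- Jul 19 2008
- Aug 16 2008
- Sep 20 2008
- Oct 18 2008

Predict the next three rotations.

Nov 15 2008, Dec 20 2008, Jan 17 2009

All dates are Saturdays, 35, 28, 28, 35, 28 days apart.
Specifically, the 3rd Saturday of each month.
3rd Saturday of November 2008: Nov 15 2008.
3rd Saturday of December 2008: Dec 20 2008.
3rd Saturday of January 2009: Jan 17 2009.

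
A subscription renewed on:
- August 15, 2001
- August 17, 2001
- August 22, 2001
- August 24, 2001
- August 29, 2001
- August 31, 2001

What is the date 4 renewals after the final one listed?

Every event lands on a Wednesday or Friday (gaps cycle 2, 5, 2, 5, 2).
So the schedule is: every Wednesday and Friday.
The following Wednesday is September 5, 2001.
The following Friday is September 7, 2001.
The following Wednesday is September 12, 2001.
The following Friday is September 14, 2001.

September 14, 2001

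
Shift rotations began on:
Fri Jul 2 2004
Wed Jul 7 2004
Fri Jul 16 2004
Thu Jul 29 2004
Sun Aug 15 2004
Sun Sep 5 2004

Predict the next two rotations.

Thu Sep 30 2004, Fri Oct 29 2004

Gaps: 5, 9, 13, 17, 21 days — each gap is 4 larger than the previous one.
Next gap: 25 days. Sun Sep 5 2004 + 25 days = Thu Sep 30 2004.
Next gap: 29 days. Thu Sep 30 2004 + 29 days = Fri Oct 29 2004.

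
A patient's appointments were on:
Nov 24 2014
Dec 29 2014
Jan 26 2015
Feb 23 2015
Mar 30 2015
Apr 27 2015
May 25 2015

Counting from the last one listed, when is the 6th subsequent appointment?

Every date is a Monday; gaps 35, 28, 28, 35, 28, 28 days.
Each is the last Monday of its month (at least one falls on the 29th or later, ruling out '4th Monday').
Last Monday of June 2015: Jun 29 2015.
July 2015 ends with Monday Jul 27 2015.
Last Monday of August 2015: Aug 31 2015.
Last Monday of September 2015: Sep 28 2015.
October 2015 ends with Monday Oct 26 2015.
November 2015 ends with Monday Nov 30 2015.

Nov 30 2015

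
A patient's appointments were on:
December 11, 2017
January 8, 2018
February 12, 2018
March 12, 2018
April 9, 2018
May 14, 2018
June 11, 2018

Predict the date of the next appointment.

July 9, 2018

All dates are Mondays, 28, 35, 28, 28, 35, 28 days apart.
Specifically, the 2nd Monday of each month.
July 2018 — 2nd Monday is July 9, 2018.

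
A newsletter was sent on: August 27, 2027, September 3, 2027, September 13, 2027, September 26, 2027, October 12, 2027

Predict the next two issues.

The spacing grows by 3 each time: 7, 10, 13, 16 days.
Next gap: 19 days. October 12, 2027 + 19 days = October 31, 2027.
Next gap: 22 days. October 31, 2027 + 22 days = November 22, 2027.

October 31, 2027; November 22, 2027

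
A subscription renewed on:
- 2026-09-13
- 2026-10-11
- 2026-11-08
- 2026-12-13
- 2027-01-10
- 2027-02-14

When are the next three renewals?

2027-03-14, 2027-04-11, 2027-05-09

All dates are Sundays, 28, 28, 35, 28, 35 days apart.
Specifically, the 2nd Sunday of each month.
March 2027 — 2nd Sunday is 2027-03-14.
2nd Sunday of April 2027: 2027-04-11.
2nd Sunday of May 2027: 2027-05-09.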